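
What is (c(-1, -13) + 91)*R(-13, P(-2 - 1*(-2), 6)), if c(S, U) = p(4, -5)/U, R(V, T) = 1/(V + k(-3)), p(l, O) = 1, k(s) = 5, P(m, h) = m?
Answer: -591/52 ≈ -11.365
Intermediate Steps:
R(V, T) = 1/(5 + V) (R(V, T) = 1/(V + 5) = 1/(5 + V))
c(S, U) = 1/U
(c(-1, -13) + 91)*R(-13, P(-2 - 1*(-2), 6)) = (1/(-13) + 91)/(5 - 13) = (-1/13 + 91)/(-8) = (1182/13)*(-⅛) = -591/52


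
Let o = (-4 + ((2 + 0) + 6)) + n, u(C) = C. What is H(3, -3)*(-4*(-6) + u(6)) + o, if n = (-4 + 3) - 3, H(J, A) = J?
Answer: 90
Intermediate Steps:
n = -4 (n = -1 - 3 = -4)
o = 0 (o = (-4 + ((2 + 0) + 6)) - 4 = (-4 + (2 + 6)) - 4 = (-4 + 8) - 4 = 4 - 4 = 0)
H(3, -3)*(-4*(-6) + u(6)) + o = 3*(-4*(-6) + 6) + 0 = 3*(24 + 6) + 0 = 3*30 + 0 = 90 + 0 = 90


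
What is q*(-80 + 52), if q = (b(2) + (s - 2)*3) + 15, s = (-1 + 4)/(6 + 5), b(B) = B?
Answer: -3640/11 ≈ -330.91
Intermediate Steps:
s = 3/11 ≈ 0.27273
q = 130/11 (q = (2 + (3/11 - 2)*3) + 15 = (2 - 19/11*3) + 15 = (2 - 57/11) + 15 = -35/11 + 15 = 130/11 ≈ 11.818)
q*(-80 + 52) = 130*(-80 + 52)/11 = (130/11)*(-28) = -3640/11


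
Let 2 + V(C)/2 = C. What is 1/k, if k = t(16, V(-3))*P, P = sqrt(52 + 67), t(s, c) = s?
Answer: sqrt(119)/1904 ≈ 0.0057294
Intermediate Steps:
V(C) = -4 + 2*C
P = sqrt(119) ≈ 10.909
k = 16*sqrt(119) ≈ 174.54
1/k = 1/(16*sqrt(119)) = sqrt(119)/1904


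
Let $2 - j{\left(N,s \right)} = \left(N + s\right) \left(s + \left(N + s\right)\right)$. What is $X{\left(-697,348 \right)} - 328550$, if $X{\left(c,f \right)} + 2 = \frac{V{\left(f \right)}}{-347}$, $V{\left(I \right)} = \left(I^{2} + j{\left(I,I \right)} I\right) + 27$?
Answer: $\frac{138735781}{347} \approx 3.9982 \cdot 10^{5}$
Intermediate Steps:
$j{\left(N,s \right)} = 2 - \left(N + s\right) \left(N + 2 s\right)$ ($j{\left(N,s \right)} = 2 - \left(N + s\right) \left(s + \left(N + s\right)\right) = 2 - \left(N + s\right) \left(N + 2 s\right)$)
$V{\left(I \right)} = 27 + I^{2} + I \left(2 - 6 I^{2}\right)$ ($V{\left(I \right)} = \left(I^{2} + \left(2 - I^{2} - 2 I^{2} - 3 I I\right) I\right) + 27 = \left(I^{2} + \left(2 - I^{2} - 2 I^{2} - 3 I^{2}\right) I\right) + 27 = \left(I^{2} + \left(2 - 6 I^{2}\right) I\right) + 27 = \left(I^{2} + I \left(2 - 6 I^{2}\right)\right) + 27 = 27 + I^{2} + I \left(2 - 6 I^{2}\right)$)
$X{\left(c,f \right)} = - \frac{721}{347} - \frac{2 f}{347} - \frac{f^{2}}{347} + \frac{6 f^{3}}{347}$ ($X{\left(c,f \right)} = -2 + \frac{27 + f^{2} - 6 f^{3} + 2 f}{-347} = -2 + \left(27 + f^{2} - 6 f^{3} + 2 f\right) \left(- \frac{1}{347}\right) = -2 - \left(\frac{27}{347} - \frac{6 f^{3}}{347} + \frac{f^{2}}{347} + \frac{2 f}{347}\right) = - \frac{721}{347} - \frac{2 f}{347} - \frac{f^{2}}{347} + \frac{6 f^{3}}{347}$)
$X{\left(-697,348 \right)} - 328550 = \left(- \frac{721}{347} - \frac{696}{347} - \frac{348^{2}}{347} + \frac{6 \cdot 348^{3}}{347}\right) - 328550 = \left(- \frac{721}{347} - \frac{696}{347} - \frac{121104}{347} + \frac{6}{347} \cdot 42144192\right) - 328550 = \left(- \frac{721}{347} - \frac{696}{347} - \frac{121104}{347} + \frac{252865152}{347}\right) - 328550 = \frac{252742631}{347} - 328550 = \frac{138735781}{347}$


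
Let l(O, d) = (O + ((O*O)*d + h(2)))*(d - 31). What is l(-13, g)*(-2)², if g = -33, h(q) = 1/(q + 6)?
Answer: 1431008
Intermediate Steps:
h(q) = 1/(6 + q)
l(O, d) = (-31 + d)*(⅛ + O + d*O²) (l(O, d) = (O + ((O*O)*d + 1/(6 + 2)))*(d - 31) = (O + (O²*d + 1/8))*(-31 + d) = (O + (d*O² + ⅛))*(-31 + d) = (O + (⅛ + d*O²))*(-31 + d) = (⅛ + O + d*O²)*(-31 + d) = (-31 + d)*(⅛ + O + d*O²))
l(-13, g)*(-2)² = (-31/8 - 31*(-13) + (⅛)*(-33) - 13*(-33) + (-13)²*(-33)² - 31*(-33)*(-13)²)*(-2)² = (-31/8 + 403 - 33/8 + 429 + 169*1089 - 31*(-33)*169)*4 = (-31/8 + 403 - 33/8 + 429 + 184041 + 172887)*4 = 357752*4 = 1431008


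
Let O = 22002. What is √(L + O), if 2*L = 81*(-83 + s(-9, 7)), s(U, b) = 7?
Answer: 2*√4731 ≈ 137.56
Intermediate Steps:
L = -3078 (L = (81*(-83 + 7))/2 = (81*(-76))/2 = (½)*(-6156) = -3078)
√(L + O) = √(-3078 + 22002) = √18924 = 2*√4731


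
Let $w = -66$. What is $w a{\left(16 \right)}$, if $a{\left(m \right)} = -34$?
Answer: $2244$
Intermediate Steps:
$w a{\left(16 \right)} = \left(-66\right) \left(-34\right) = 2244$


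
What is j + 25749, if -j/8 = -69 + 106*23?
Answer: 6797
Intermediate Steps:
j = -18952 (j = -8*(-69 + 106*23) = -8*(-69 + 2438) = -8*2369 = -18952)
j + 25749 = -18952 + 25749 = 6797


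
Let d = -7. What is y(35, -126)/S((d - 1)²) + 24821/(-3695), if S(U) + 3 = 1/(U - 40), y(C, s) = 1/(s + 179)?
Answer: -93490103/13904285 ≈ -6.7238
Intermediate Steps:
y(C, s) = 1/(179 + s)
S(U) = -3 + 1/(-40 + U) (S(U) = -3 + 1/(U - 40) = -3 + 1/(-40 + U))
y(35, -126)/S((d - 1)²) + 24821/(-3695) = 1/((179 - 126)*(((121 - 3*(-7 - 1)²)/(-40 + (-7 - 1)²)))) + 24821/(-3695) = 1/(53*(((121 - 3*(-8)²)/(-40 + (-8)²)))) + 24821*(-1/3695) = 1/(53*(((121 - 3*64)/(-40 + 64)))) - 24821/3695 = 1/(53*(((121 - 192)/24))) - 24821/3695 = 1/(53*(((1/24)*(-71)))) - 24821/3695 = 1/(53*(-71/24)) - 24821/3695 = (1/53)*(-24/71) - 24821/3695 = -24/3763 - 24821/3695 = -93490103/13904285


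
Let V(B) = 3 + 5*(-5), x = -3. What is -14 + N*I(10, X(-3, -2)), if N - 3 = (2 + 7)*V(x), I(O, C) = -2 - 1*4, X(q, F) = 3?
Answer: 1156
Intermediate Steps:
I(O, C) = -6 (I(O, C) = -2 - 4 = -6)
V(B) = -22 (V(B) = 3 - 25 = -22)
N = -195 (N = 3 + (2 + 7)*(-22) = 3 + 9*(-22) = 3 - 198 = -195)
-14 + N*I(10, X(-3, -2)) = -14 - 195*(-6) = -14 + 1170 = 1156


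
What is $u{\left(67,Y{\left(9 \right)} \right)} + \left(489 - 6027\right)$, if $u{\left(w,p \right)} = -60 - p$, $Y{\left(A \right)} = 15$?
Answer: $-5613$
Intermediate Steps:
$u{\left(67,Y{\left(9 \right)} \right)} + \left(489 - 6027\right) = \left(-60 - 15\right) + \left(489 - 6027\right) = \left(-60 - 15\right) - 5538 = -75 - 5538 = -5613$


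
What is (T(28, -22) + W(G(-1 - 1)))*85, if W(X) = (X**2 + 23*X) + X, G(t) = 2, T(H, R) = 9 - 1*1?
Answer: 5100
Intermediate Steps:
T(H, R) = 8 (T(H, R) = 9 - 1 = 8)
W(X) = X**2 + 24*X
(T(28, -22) + W(G(-1 - 1)))*85 = (8 + 2*(24 + 2))*85 = (8 + 2*26)*85 = (8 + 52)*85 = 60*85 = 5100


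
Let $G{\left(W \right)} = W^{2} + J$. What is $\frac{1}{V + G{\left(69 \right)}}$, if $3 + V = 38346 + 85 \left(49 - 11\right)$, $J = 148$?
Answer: $\frac{1}{46482} \approx 2.1514 \cdot 10^{-5}$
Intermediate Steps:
$G{\left(W \right)} = 148 + W^{2}$ ($G{\left(W \right)} = W^{2} + 148 = 148 + W^{2}$)
$V = 41573$ ($V = -3 + \left(38346 + 85 \left(49 - 11\right)\right) = -3 + \left(38346 + 85 \cdot 38\right) = -3 + \left(38346 + 3230\right) = -3 + 41576 = 41573$)
$\frac{1}{V + G{\left(69 \right)}} = \frac{1}{41573 + \left(148 + 69^{2}\right)} = \frac{1}{41573 + \left(148 + 4761\right)} = \frac{1}{41573 + 4909} = \frac{1}{46482}$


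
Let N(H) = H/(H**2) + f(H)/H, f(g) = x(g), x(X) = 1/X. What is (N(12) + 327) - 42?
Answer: 41053/144 ≈ 285.09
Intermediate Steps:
f(g) = 1/g
N(H) = 1/H + H**(-2) (N(H) = H/(H**2) + 1/(H*H) = H/H**2 + H**(-2) = 1/H + H**(-2))
(N(12) + 327) - 42 = ((1 + 12)/12**2 + 327) - 42 = ((1/144)*13 + 327) - 42 = (13/144 + 327) - 42 = 47101/144 - 42 = 41053/144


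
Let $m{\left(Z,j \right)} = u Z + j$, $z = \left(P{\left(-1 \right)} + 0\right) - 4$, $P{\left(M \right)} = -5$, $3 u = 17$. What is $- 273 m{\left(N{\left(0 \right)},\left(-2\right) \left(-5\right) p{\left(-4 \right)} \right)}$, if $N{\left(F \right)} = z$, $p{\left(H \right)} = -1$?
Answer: $16653$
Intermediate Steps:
$u = \frac{17}{3}$ ($u = \frac{1}{3} \cdot 17 = \frac{17}{3} \approx 5.6667$)
$z = -9$ ($z = \left(-5 + 0\right) - 4 = -5 - 4 = -9$)
$N{\left(F \right)} = -9$
$m{\left(Z,j \right)} = j + \frac{17 Z}{3}$ ($m{\left(Z,j \right)} = \frac{17 Z}{3} + j = j + \frac{17 Z}{3}$)
$- 273 m{\left(N{\left(0 \right)},\left(-2\right) \left(-5\right) p{\left(-4 \right)} \right)} = - 273 \left(\left(-2\right) \left(-5\right) \left(-1\right) + \frac{17}{3} \left(-9\right)\right) = - 273 \left(10 \left(-1\right) - 51\right) = - 273 \left(-10 - 51\right) = \left(-273\right) \left(-61\right) = 16653$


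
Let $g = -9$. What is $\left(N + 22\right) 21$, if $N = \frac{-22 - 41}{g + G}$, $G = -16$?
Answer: $\frac{12873}{25} \approx 514.92$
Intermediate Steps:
$N = \frac{63}{25}$ ($N = \frac{-22 - 41}{-9 - 16} = - \frac{63}{-25} = \left(-63\right) \left(- \frac{1}{25}\right) = \frac{63}{25} \approx 2.52$)
$\left(N + 22\right) 21 = \left(\frac{63}{25} + 22\right) 21 = \frac{613}{25} \cdot 21 = \frac{12873}{25}$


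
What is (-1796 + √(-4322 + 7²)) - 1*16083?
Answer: -17879 + I*√4273 ≈ -17879.0 + 65.368*I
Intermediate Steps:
(-1796 + √(-4322 + 7²)) - 1*16083 = (-1796 + √(-4322 + 49)) - 16083 = (-1796 + √(-4273)) - 16083 = (-1796 + I*√4273) - 16083 = -17879 + I*√4273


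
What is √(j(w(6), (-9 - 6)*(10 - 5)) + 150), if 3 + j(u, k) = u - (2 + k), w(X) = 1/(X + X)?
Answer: √7923/6 ≈ 14.835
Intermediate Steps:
w(X) = 1/(2*X)
j(u, k) = -5 + u - k (j(u, k) = -3 + (u - (2 + k)) = -3 + (u + (-2 - k)) = -3 + (-2 + u - k) = -5 + u - k)
√(j(w(6), (-9 - 6)*(10 - 5)) + 150) = √((-5 + (½)/6 - (-9 - 6)*(10 - 5)) + 150) = √((-5 + (½)*(⅙) - (-15)*5) + 150) = √((-5 + 1/12 - 1*(-75)) + 150) = √((-5 + 1/12 + 75) + 150) = √(841/12 + 150) = √(2641/12) = √7923/6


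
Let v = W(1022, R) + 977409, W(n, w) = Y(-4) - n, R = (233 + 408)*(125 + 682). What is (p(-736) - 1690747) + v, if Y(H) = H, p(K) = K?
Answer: -715100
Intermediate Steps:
R = 517287 (R = 641*807 = 517287)
W(n, w) = -4 - n
v = 976383 (v = (-4 - 1*1022) + 977409 = (-4 - 1022) + 977409 = -1026 + 977409 = 976383)
(p(-736) - 1690747) + v = (-736 - 1690747) + 976383 = -1691483 + 976383 = -715100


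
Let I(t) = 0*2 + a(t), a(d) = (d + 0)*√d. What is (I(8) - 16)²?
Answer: 768 - 512*√2 ≈ 43.923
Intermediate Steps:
a(d) = d^(3/2) (a(d) = d*√d = d^(3/2))
I(t) = t^(3/2) (I(t) = 0*2 + t^(3/2) = 0 + t^(3/2) = t^(3/2))
(I(8) - 16)² = (8^(3/2) - 16)² = (16*√2 - 16)² = (-16 + 16*√2)²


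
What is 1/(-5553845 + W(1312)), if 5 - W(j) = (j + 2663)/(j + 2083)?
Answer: -679/3771058155 ≈ -1.8006e-7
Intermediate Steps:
W(j) = 5 - (2663 + j)/(2083 + j) (W(j) = 5 - (j + 2663)/(j + 2083) = 5 - (2663 + j)/(2083 + j))
1/(-5553845 + W(1312)) = 1/(-5553845 + 4*(1938 + 1312)/(2083 + 1312)) = 1/(-5553845 + 4*3250/3395) = 1/(-5553845 + 4*(1/3395)*3250) = 1/(-5553845 + 2600/679) = 1/(-3771058155/679) = -679/3771058155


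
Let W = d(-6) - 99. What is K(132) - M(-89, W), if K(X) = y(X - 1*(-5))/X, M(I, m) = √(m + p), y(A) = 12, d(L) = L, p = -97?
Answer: 1/11 - I*√202 ≈ 0.090909 - 14.213*I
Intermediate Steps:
W = -105 (W = -6 - 99 = -105)
M(I, m) = √(-97 + m) (M(I, m) = √(m - 97) = √(-97 + m))
K(X) = 12/X
K(132) - M(-89, W) = 12/132 - √(-97 - 105) = 12*(1/132) - √(-202) = 1/11 - I*√202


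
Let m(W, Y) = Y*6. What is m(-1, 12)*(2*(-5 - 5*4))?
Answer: -3600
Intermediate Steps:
m(W, Y) = 6*Y
m(-1, 12)*(2*(-5 - 5*4)) = (6*12)*(2*(-5 - 5*4)) = 72*(2*(-5 - 20)) = 72*(2*(-25)) = 72*(-50) = -3600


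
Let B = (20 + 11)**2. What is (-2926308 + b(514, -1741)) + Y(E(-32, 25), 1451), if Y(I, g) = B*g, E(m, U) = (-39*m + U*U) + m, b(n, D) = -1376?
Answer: -1533273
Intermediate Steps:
E(m, U) = U**2 - 38*m (E(m, U) = (-39*m + U**2) + m = (U**2 - 39*m) + m = U**2 - 38*m)
B = 961 (B = 31**2 = 961)
Y(I, g) = 961*g
(-2926308 + b(514, -1741)) + Y(E(-32, 25), 1451) = (-2926308 - 1376) + 961*1451 = -2927684 + 1394411 = -1533273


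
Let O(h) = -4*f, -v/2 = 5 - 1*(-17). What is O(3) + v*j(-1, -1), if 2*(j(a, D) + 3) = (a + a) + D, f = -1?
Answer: 202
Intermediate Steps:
j(a, D) = -3 + a + D/2 (j(a, D) = -3 + ((a + a) + D)/2 = -3 + (2*a + D)/2 = -3 + (D + 2*a)/2 = -3 + (a + D/2) = -3 + a + D/2)
v = -44 (v = -2*(5 - 1*(-17)) = -2*(5 + 17) = -2*22 = -44)
O(h) = 4 (O(h) = -4*(-1) = 4)
O(3) + v*j(-1, -1) = 4 - 44*(-3 - 1 + (1/2)*(-1)) = 4 - 44*(-3 - 1 - 1/2) = 4 - 44*(-9/2) = 4 + 198 = 202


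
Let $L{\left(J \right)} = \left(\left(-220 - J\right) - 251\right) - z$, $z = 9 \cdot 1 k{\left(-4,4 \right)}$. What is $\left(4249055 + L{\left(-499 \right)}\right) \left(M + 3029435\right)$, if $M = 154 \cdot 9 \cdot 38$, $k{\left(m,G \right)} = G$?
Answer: $13096000505841$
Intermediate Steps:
$M = 52668$ ($M = 1386 \cdot 38 = 52668$)
$z = 36$ ($z = 9 \cdot 1 \cdot 4 = 9 \cdot 4 = 36$)
$L{\left(J \right)} = -507 - J$ ($L{\left(J \right)} = \left(\left(-220 - J\right) - 251\right) - 36 = \left(-471 - J\right) - 36 = -507 - J$)
$\left(4249055 + L{\left(-499 \right)}\right) \left(M + 3029435\right) = \left(4249055 - 8\right) \left(52668 + 3029435\right) = \left(4249055 + \left(-507 + 499\right)\right) 3082103 = \left(4249055 - 8\right) 3082103 = 4249047 \cdot 3082103 = 13096000505841$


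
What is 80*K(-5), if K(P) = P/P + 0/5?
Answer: 80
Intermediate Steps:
K(P) = 1 (K(P) = 1 + 0*(⅕) = 1 + 0 = 1)
80*K(-5) = 80*1 = 80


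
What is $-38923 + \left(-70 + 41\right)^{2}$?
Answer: $-38082$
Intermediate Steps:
$-38923 + \left(-70 + 41\right)^{2} = -38923 + \left(-29\right)^{2} = -38923 + 841 = -38082$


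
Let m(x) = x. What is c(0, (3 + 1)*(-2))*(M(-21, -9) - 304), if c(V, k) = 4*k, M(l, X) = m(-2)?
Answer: 9792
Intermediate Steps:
M(l, X) = -2
c(0, (3 + 1)*(-2))*(M(-21, -9) - 304) = (4*((3 + 1)*(-2)))*(-2 - 304) = (4*(4*(-2)))*(-306) = (4*(-8))*(-306) = -32*(-306) = 9792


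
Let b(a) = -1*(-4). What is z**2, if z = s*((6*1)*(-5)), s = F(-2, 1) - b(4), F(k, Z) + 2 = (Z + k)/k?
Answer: 27225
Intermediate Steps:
F(k, Z) = -2 + (Z + k)/k
b(a) = 4
s = -11/2 (s = (1 - 1*(-2))/(-2) - 1*4 = -(1 + 2)/2 - 4 = -1/2*3 - 4 = -3/2 - 4 = -11/2 ≈ -5.5000)
z = 165 (z = -11*6*1*(-5)/2 = -33*(-5) = -11/2*(-30) = 165)
z**2 = 165**2 = 27225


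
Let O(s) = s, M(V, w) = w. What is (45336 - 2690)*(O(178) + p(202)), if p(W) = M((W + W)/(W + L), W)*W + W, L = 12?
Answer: 1756332864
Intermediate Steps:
p(W) = W + W² (p(W) = W*W + W = W² + W = W + W²)
(45336 - 2690)*(O(178) + p(202)) = (45336 - 2690)*(178 + 202*(1 + 202)) = 42646*(178 + 202*203) = 42646*(178 + 41006) = 42646*41184 = 1756332864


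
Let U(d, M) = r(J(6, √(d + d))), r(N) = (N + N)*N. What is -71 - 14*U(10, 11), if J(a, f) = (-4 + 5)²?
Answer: -99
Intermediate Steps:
J(a, f) = 1 (J(a, f) = 1² = 1)
r(N) = 2*N² (r(N) = (2*N)*N = 2*N²)
U(d, M) = 2 (U(d, M) = 2*1² = 2*1 = 2)
-71 - 14*U(10, 11) = -71 - 14*2 = -71 - 28 = -99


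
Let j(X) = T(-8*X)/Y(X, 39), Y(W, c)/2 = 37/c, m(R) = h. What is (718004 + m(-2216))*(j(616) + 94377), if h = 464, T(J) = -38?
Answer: 2508321229344/37 ≈ 6.7792e+10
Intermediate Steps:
m(R) = 464
Y(W, c) = 74/c (Y(W, c) = 2*(37/c) = 74/c)
j(X) = -741/37 (j(X) = -38/(74/39) = -38/(74*(1/39)) = -38/74/39 = -38*39/74 = -741/37)
(718004 + m(-2216))*(j(616) + 94377) = (718004 + 464)*(-741/37 + 94377) = 718468*(3491208/37) = 2508321229344/37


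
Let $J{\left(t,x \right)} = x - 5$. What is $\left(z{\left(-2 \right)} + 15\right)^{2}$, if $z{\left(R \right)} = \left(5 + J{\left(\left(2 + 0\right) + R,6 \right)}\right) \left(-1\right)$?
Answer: $81$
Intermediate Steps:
$J{\left(t,x \right)} = -5 + x$
$z{\left(R \right)} = -6$ ($z{\left(R \right)} = \left(5 + \left(-5 + 6\right)\right) \left(-1\right) = \left(5 + 1\right) \left(-1\right) = 6 \left(-1\right) = -6$)
$\left(z{\left(-2 \right)} + 15\right)^{2} = \left(-6 + 15\right)^{2} = 9^{2} = 81$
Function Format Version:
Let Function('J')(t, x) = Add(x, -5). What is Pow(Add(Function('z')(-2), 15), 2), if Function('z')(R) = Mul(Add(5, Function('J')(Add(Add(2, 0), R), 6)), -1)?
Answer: 81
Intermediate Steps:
Function('J')(t, x) = Add(-5, x)
Function('z')(R) = -6 (Function('z')(R) = Mul(Add(5, Add(-5, 6)), -1) = Mul(Add(5, 1), -1) = Mul(6, -1) = -6)
Pow(Add(Function('z')(-2), 15), 2) = Pow(Add(-6, 15), 2) = Pow(9, 2) = 81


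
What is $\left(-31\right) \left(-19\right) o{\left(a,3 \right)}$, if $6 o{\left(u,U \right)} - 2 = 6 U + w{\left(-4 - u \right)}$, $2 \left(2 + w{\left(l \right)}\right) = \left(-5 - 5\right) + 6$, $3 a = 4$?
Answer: $\frac{4712}{3} \approx 1570.7$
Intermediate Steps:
$a = \frac{4}{3}$ ($a = \frac{1}{3} \cdot 4 = \frac{4}{3} \approx 1.3333$)
$w{\left(l \right)} = -4$ ($w{\left(l \right)} = -2 + \frac{\left(-5 - 5\right) + 6}{2} = -2 + \frac{-10 + 6}{2} = -2 + \frac{1}{2} \left(-4\right) = -2 - 2 = -4$)
$o{\left(u,U \right)} = - \frac{1}{3} + U$ ($o{\left(u,U \right)} = \frac{1}{3} + \frac{6 U - 4}{6} = \frac{1}{3} + \frac{-4 + 6 U}{6} = \frac{1}{3} + \left(- \frac{2}{3} + U\right) = - \frac{1}{3} + U$)
$\left(-31\right) \left(-19\right) o{\left(a,3 \right)} = \left(-31\right) \left(-19\right) \left(- \frac{1}{3} + 3\right) = 589 \cdot \frac{8}{3} = \frac{4712}{3}$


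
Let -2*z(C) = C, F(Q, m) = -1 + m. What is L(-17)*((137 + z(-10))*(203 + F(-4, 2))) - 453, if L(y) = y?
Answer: -492909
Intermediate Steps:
z(C) = -C/2
L(-17)*((137 + z(-10))*(203 + F(-4, 2))) - 453 = -17*(137 - 1/2*(-10))*(203 + (-1 + 2)) - 453 = -17*(137 + 5)*(203 + 1) - 453 = -2414*204 - 453 = -17*28968 - 453 = -492456 - 453 = -492909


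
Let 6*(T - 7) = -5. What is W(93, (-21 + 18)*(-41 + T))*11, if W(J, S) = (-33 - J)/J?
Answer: -462/31 ≈ -14.903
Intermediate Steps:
T = 37/6 (T = 7 + (⅙)*(-5) = 7 - ⅚ = 37/6 ≈ 6.1667)
W(J, S) = (-33 - J)/J
W(93, (-21 + 18)*(-41 + T))*11 = ((-33 - 1*93)/93)*11 = ((-33 - 93)/93)*11 = ((1/93)*(-126))*11 = -42/31*11 = -462/31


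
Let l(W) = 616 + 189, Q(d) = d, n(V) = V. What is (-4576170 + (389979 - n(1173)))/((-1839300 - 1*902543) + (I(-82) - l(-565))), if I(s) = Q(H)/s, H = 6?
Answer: 57227308/37482857 ≈ 1.5268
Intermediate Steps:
I(s) = 6/s
l(W) = 805
(-4576170 + (389979 - n(1173)))/((-1839300 - 1*902543) + (I(-82) - l(-565))) = (-4576170 + (389979 - 1*1173))/((-1839300 - 1*902543) + (6/(-82) - 1*805)) = (-4576170 + (389979 - 1173))/((-1839300 - 902543) + (6*(-1/82) - 805)) = (-4576170 + 388806)/(-2741843 + (-3/41 - 805)) = -4187364/(-2741843 - 33008/41) = -4187364/(-112448571/41) = -4187364*(-41/112448571) = 57227308/37482857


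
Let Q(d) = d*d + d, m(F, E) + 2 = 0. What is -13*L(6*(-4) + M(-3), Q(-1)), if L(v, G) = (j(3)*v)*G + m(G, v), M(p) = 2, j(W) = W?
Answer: 26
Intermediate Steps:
m(F, E) = -2 (m(F, E) = -2 + 0 = -2)
Q(d) = d + d² (Q(d) = d² + d = d + d²)
L(v, G) = -2 + 3*G*v (L(v, G) = (3*v)*G - 2 = 3*G*v - 2 = -2 + 3*G*v)
-13*L(6*(-4) + M(-3), Q(-1)) = -13*(-2 + 3*(-(1 - 1))*(6*(-4) + 2)) = -13*(-2 + 3*(-1*0)*(-24 + 2)) = -13*(-2 + 3*0*(-22)) = -13*(-2 + 0) = -13*(-2) = 26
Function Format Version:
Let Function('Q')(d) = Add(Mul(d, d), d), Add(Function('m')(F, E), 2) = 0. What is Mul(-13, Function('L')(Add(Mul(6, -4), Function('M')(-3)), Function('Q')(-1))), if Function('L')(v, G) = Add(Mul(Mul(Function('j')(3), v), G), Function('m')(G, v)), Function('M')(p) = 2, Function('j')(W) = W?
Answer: 26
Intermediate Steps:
Function('m')(F, E) = -2 (Function('m')(F, E) = Add(-2, 0) = -2)
Function('Q')(d) = Add(d, Pow(d, 2)) (Function('Q')(d) = Add(Pow(d, 2), d) = Add(d, Pow(d, 2)))
Function('L')(v, G) = Add(-2, Mul(3, G, v)) (Function('L')(v, G) = Add(Mul(Mul(3, v), G), -2) = Add(Mul(3, G, v), -2) = Add(-2, Mul(3, G, v)))
Mul(-13, Function('L')(Add(Mul(6, -4), Function('M')(-3)), Function('Q')(-1))) = Mul(-13, Add(-2, Mul(3, Mul(-1, Add(1, -1)), Add(Mul(6, -4), 2)))) = Mul(-13, Add(-2, Mul(3, Mul(-1, 0), Add(-24, 2)))) = Mul(-13, Add(-2, Mul(3, 0, -22))) = Mul(-13, Add(-2, 0)) = Mul(-13, -2) = 26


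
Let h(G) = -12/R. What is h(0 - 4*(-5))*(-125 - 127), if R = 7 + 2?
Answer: 336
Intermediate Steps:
R = 9
h(G) = -4/3 (h(G) = -12/9 = -12*⅑ = -4/3)
h(0 - 4*(-5))*(-125 - 127) = -4*(-125 - 127)/3 = -4/3*(-252) = 336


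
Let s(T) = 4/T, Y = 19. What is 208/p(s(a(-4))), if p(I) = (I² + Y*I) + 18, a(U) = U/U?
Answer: 104/55 ≈ 1.8909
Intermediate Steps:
a(U) = 1
p(I) = 18 + I² + 19*I (p(I) = (I² + 19*I) + 18 = 18 + I² + 19*I)
208/p(s(a(-4))) = 208/(18 + (4/1)² + 19*(4/1)) = 208/(18 + (4*1)² + 19*(4*1)) = 208/(18 + 4² + 19*4) = 208/(18 + 16 + 76) = 208/110 = 208*(1/110) = 104/55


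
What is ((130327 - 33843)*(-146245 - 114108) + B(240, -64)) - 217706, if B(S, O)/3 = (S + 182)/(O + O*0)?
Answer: -803843730489/32 ≈ -2.5120e+10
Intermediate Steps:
B(S, O) = 3*(182 + S)/O (B(S, O) = 3*((S + 182)/(O + O*0)) = 3*((182 + S)/(O + 0)) = 3*((182 + S)/O) = 3*(182 + S)/O)
((130327 - 33843)*(-146245 - 114108) + B(240, -64)) - 217706 = ((130327 - 33843)*(-146245 - 114108) + 3*(182 + 240)/(-64)) - 217706 = (96484*(-260353) + 3*(-1/64)*422) - 217706 = (-25119898852 - 633/32) - 217706 = -803836763897/32 - 217706 = -803843730489/32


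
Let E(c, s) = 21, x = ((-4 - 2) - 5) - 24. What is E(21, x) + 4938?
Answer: 4959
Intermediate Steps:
x = -35 (x = (-6 - 5) - 24 = -11 - 24 = -35)
E(21, x) + 4938 = 21 + 4938 = 4959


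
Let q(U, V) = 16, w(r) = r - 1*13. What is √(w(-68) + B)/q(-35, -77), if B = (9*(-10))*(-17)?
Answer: 3*√161/16 ≈ 2.3791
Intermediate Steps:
w(r) = -13 + r (w(r) = r - 13 = -13 + r)
B = 1530 (B = -90*(-17) = 1530)
√(w(-68) + B)/q(-35, -77) = √((-13 - 68) + 1530)/16 = √(-81 + 1530)*(1/16) = √1449*(1/16) = (3*√161)*(1/16) = 3*√161/16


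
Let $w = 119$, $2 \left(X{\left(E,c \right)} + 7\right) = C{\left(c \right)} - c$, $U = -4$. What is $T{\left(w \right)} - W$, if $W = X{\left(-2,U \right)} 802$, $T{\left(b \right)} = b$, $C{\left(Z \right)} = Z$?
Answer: $5733$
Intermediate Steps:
$X{\left(E,c \right)} = -7$ ($X{\left(E,c \right)} = -7 + \frac{c - c}{2} = -7 + \frac{1}{2} \cdot 0 = -7 + 0 = -7$)
$W = -5614$ ($W = \left(-7\right) 802 = -5614$)
$T{\left(w \right)} - W = 119 - -5614 = 119 + 5614 = 5733$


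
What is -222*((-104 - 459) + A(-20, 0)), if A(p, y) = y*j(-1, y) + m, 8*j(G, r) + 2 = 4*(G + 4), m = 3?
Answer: 124320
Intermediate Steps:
j(G, r) = 7/4 + G/2 (j(G, r) = -¼ + (4*(G + 4))/8 = -¼ + (4*(4 + G))/8 = -¼ + (16 + 4*G)/8 = -¼ + (2 + G/2) = 7/4 + G/2)
A(p, y) = 3 + 5*y/4 (A(p, y) = y*(7/4 + (½)*(-1)) + 3 = y*(7/4 - ½) + 3 = y*(5/4) + 3 = 5*y/4 + 3 = 3 + 5*y/4)
-222*((-104 - 459) + A(-20, 0)) = -222*((-104 - 459) + (3 + (5/4)*0)) = -222*(-563 + (3 + 0)) = -222*(-563 + 3) = -222*(-560) = 124320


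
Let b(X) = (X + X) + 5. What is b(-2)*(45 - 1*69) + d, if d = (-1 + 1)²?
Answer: -24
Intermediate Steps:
b(X) = 5 + 2*X (b(X) = 2*X + 5 = 5 + 2*X)
d = 0 (d = 0² = 0)
b(-2)*(45 - 1*69) + d = (5 + 2*(-2))*(45 - 1*69) + 0 = (5 - 4)*(45 - 69) + 0 = 1*(-24) + 0 = -24 + 0 = -24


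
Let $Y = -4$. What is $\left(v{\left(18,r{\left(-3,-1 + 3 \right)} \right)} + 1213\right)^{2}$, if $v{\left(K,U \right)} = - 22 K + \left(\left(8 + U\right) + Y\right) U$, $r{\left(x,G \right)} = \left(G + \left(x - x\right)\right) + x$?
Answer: $662596$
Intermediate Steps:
$r{\left(x,G \right)} = G + x$ ($r{\left(x,G \right)} = \left(G + 0\right) + x = G + x$)
$v{\left(K,U \right)} = - 22 K + U \left(4 + U\right)$ ($v{\left(K,U \right)} = - 22 K + \left(\left(8 + U\right) - 4\right) U = - 22 K + \left(4 + U\right) U = - 22 K + U \left(4 + U\right)$)
$\left(v{\left(18,r{\left(-3,-1 + 3 \right)} \right)} + 1213\right)^{2} = \left(\left(\left(\left(-1 + 3\right) - 3\right)^{2} - 396 + 4 \left(\left(-1 + 3\right) - 3\right)\right) + 1213\right)^{2} = \left(\left(\left(2 - 3\right)^{2} - 396 + 4 \left(2 - 3\right)\right) + 1213\right)^{2} = \left(\left(\left(-1\right)^{2} - 396 + 4 \left(-1\right)\right) + 1213\right)^{2} = \left(\left(1 - 396 - 4\right) + 1213\right)^{2} = \left(-399 + 1213\right)^{2} = 814^{2} = 662596$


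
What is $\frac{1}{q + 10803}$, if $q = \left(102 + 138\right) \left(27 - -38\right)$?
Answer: $\frac{1}{26403} \approx 3.7875 \cdot 10^{-5}$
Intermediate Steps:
$q = 15600$ ($q = 240 \left(27 + 38\right) = 240 \cdot 65 = 15600$)
$\frac{1}{q + 10803} = \frac{1}{15600 + 10803} = \frac{1}{26403}$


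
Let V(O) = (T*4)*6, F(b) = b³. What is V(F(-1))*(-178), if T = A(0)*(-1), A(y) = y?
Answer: 0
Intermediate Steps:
T = 0 (T = 0*(-1) = 0)
V(O) = 0 (V(O) = (0*4)*6 = 0*6 = 0)
V(F(-1))*(-178) = 0*(-178) = 0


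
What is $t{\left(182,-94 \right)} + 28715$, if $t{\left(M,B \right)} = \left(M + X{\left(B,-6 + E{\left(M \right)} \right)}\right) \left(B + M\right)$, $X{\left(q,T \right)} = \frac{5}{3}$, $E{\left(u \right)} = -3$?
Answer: $\frac{134633}{3} \approx 44878.0$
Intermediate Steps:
$X{\left(q,T \right)} = \frac{5}{3}$ ($X{\left(q,T \right)} = 5 \cdot \frac{1}{3} = \frac{5}{3}$)
$t{\left(M,B \right)} = \left(\frac{5}{3} + M\right) \left(B + M\right)$ ($t{\left(M,B \right)} = \left(M + \frac{5}{3}\right) \left(B + M\right) = \left(\frac{5}{3} + M\right) \left(B + M\right)$)
$t{\left(182,-94 \right)} + 28715 = \left(182^{2} + \frac{5}{3} \left(-94\right) + \frac{5}{3} \cdot 182 - 17108\right) + 28715 = \left(33124 - \frac{470}{3} + \frac{910}{3} - 17108\right) + 28715 = \frac{48488}{3} + 28715 = \frac{134633}{3}$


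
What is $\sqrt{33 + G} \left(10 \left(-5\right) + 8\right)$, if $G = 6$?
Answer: $- 42 \sqrt{39} \approx -262.29$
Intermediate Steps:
$\sqrt{33 + G} \left(10 \left(-5\right) + 8\right) = \sqrt{33 + 6} \left(10 \left(-5\right) + 8\right) = \sqrt{39} \left(-50 + 8\right) = \sqrt{39} \left(-42\right) = - 42 \sqrt{39}$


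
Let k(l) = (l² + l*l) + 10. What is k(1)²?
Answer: 144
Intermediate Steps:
k(l) = 10 + 2*l² (k(l) = (l² + l²) + 10 = 2*l² + 10 = 10 + 2*l²)
k(1)² = (10 + 2*1²)² = (10 + 2*1)² = (10 + 2)² = 12² = 144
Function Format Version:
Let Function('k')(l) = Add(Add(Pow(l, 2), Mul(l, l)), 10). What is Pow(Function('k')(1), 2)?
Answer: 144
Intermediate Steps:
Function('k')(l) = Add(10, Mul(2, Pow(l, 2))) (Function('k')(l) = Add(Add(Pow(l, 2), Pow(l, 2)), 10) = Add(Mul(2, Pow(l, 2)), 10) = Add(10, Mul(2, Pow(l, 2))))
Pow(Function('k')(1), 2) = Pow(Add(10, Mul(2, Pow(1, 2))), 2) = Pow(Add(10, Mul(2, 1)), 2) = Pow(Add(10, 2), 2) = Pow(12, 2) = 144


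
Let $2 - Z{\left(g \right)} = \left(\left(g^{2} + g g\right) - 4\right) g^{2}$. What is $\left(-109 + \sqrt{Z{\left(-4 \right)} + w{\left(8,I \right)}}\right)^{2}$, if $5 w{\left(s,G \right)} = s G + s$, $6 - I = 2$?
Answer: $\left(109 - i \sqrt{438}\right)^{2} \approx 11443.0 - 4562.4 i$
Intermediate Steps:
$Z{\left(g \right)} = 2 - g^{2} \left(-4 + 2 g^{2}\right)$ ($Z{\left(g \right)} = 2 - \left(\left(g^{2} + g g\right) - 4\right) g^{2} = 2 - \left(\left(g^{2} + g^{2}\right) - 4\right) g^{2} = 2 - \left(2 g^{2} - 4\right) g^{2} = 2 - \left(-4 + 2 g^{2}\right) g^{2} = 2 - g^{2} \left(-4 + 2 g^{2}\right)$)
$I = 4$ ($I = 6 - 2 = 4$)
$w{\left(s,G \right)} = \frac{s}{5} + \frac{G s}{5}$ ($w{\left(s,G \right)} = \frac{s G + s}{5} = \frac{G s + s}{5} = \frac{s + G s}{5} = \frac{s}{5} + \frac{G s}{5}$)
$\left(-109 + \sqrt{Z{\left(-4 \right)} + w{\left(8,I \right)}}\right)^{2} = \left(-109 + \sqrt{\left(2 - 2 \left(-4\right)^{4} + 4 \left(-4\right)^{2}\right) + \frac{1}{5} \cdot 8 \left(1 + 4\right)}\right)^{2} = \left(-109 + \sqrt{\left(2 - 512 + 4 \cdot 16\right) + \frac{1}{5} \cdot 8 \cdot 5}\right)^{2} = \left(-109 + \sqrt{\left(2 - 512 + 64\right) + 8}\right)^{2} = \left(-109 + \sqrt{-446 + 8}\right)^{2} = \left(-109 + \sqrt{-438}\right)^{2} = \left(-109 + i \sqrt{438}\right)^{2}$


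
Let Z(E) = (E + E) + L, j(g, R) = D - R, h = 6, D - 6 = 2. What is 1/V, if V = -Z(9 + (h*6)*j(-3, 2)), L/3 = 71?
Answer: -1/663 ≈ -0.0015083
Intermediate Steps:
D = 8 (D = 6 + 2 = 8)
L = 213 (L = 3*71 = 213)
j(g, R) = 8 - R
Z(E) = 213 + 2*E (Z(E) = (E + E) + 213 = 2*E + 213 = 213 + 2*E)
V = -663 (V = -(213 + 2*(9 + (6*6)*(8 - 1*2))) = -(213 + 2*(9 + 36*(8 - 2))) = -(213 + 2*(9 + 36*6)) = -(213 + 2*(9 + 216)) = -(213 + 2*225) = -(213 + 450) = -1*663 = -663)
1/V = 1/(-663) = -1/663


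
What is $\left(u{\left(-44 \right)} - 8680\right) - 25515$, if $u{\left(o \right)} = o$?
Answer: $-34239$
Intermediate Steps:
$\left(u{\left(-44 \right)} - 8680\right) - 25515 = \left(-44 - 8680\right) - 25515 = -8724 - 25515 = -34239$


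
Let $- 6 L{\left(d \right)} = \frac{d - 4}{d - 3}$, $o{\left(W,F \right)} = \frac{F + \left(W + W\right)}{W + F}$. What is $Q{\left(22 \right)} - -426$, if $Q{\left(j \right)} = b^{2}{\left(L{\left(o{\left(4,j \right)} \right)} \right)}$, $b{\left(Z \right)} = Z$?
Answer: $\frac{8834905}{20736} \approx 426.07$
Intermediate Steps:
$o{\left(W,F \right)} = \frac{F + 2 W}{F + W}$
$L{\left(d \right)} = - \frac{-4 + d}{6 \left(-3 + d\right)}$ ($L{\left(d \right)} = - \frac{\left(d - 4\right) \frac{1}{d - 3}}{6} = - \frac{\left(-4 + d\right) \frac{1}{-3 + d}}{6} = - \frac{\frac{1}{-3 + d} \left(-4 + d\right)}{6} = - \frac{-4 + d}{6 \left(-3 + d\right)}$)
$Q{\left(j \right)} = \frac{\left(4 - \frac{8 + j}{4 + j}\right)^{2}}{36 \left(-3 + \frac{8 + j}{4 + j}\right)^{2}}$ ($Q{\left(j \right)} = \left(\frac{4 - \frac{j + 2 \cdot 4}{j + 4}}{6 \left(-3 + \frac{j + 2 \cdot 4}{j + 4}\right)}\right)^{2} = \left(\frac{4 - \frac{j + 8}{4 + j}}{6 \left(-3 + \frac{j + 8}{4 + j}\right)}\right)^{2} = \left(\frac{4 - \frac{8 + j}{4 + j}}{6 \left(-3 + \frac{8 + j}{4 + j}\right)}\right)^{2} = \frac{\left(4 - \frac{8 + j}{4 + j}\right)^{2}}{36 \left(-3 + \frac{8 + j}{4 + j}\right)^{2}}$)
$Q{\left(22 \right)} - -426 = \frac{\left(8 + 3 \cdot 22\right)^{2}}{144 \left(2 + 22\right)^{2}} - -426 = \frac{\left(8 + 66\right)^{2}}{144 \cdot 576} + 426 = \frac{1}{144} \cdot \frac{1}{576} \cdot 74^{2} + 426 = \frac{1}{144} \cdot \frac{1}{576} \cdot 5476 + 426 = \frac{1369}{20736} + 426 = \frac{8834905}{20736}$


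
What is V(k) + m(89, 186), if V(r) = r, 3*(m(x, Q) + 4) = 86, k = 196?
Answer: 662/3 ≈ 220.67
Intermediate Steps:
m(x, Q) = 74/3 (m(x, Q) = -4 + (1/3)*86 = -4 + 86/3 = 74/3)
V(k) + m(89, 186) = 196 + 74/3 = 662/3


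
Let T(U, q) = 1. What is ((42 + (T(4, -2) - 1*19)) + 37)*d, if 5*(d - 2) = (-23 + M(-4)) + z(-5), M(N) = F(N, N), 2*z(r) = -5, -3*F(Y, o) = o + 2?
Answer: -5429/30 ≈ -180.97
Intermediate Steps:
F(Y, o) = -2/3 - o/3 (F(Y, o) = -(o + 2)/3 = -(2 + o)/3 = -2/3 - o/3)
z(r) = -5/2 (z(r) = (1/2)*(-5) = -5/2)
M(N) = -2/3 - N/3
d = -89/30 (d = 2 + ((-23 + (-2/3 - 1/3*(-4))) - 5/2)/5 = 2 + ((-23 + (-2/3 + 4/3)) - 5/2)/5 = 2 + ((-23 + 2/3) - 5/2)/5 = 2 + (-67/3 - 5/2)/5 = 2 + (1/5)*(-149/6) = 2 - 149/30 = -89/30 ≈ -2.9667)
((42 + (T(4, -2) - 1*19)) + 37)*d = ((42 + (1 - 1*19)) + 37)*(-89/30) = ((42 + (1 - 19)) + 37)*(-89/30) = ((42 - 18) + 37)*(-89/30) = (24 + 37)*(-89/30) = 61*(-89/30) = -5429/30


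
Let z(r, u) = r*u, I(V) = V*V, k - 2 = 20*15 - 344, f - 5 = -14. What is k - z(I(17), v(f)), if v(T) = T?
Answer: 2559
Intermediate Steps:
f = -9 (f = 5 - 14 = -9)
k = -42 (k = 2 + (20*15 - 344) = 2 + (300 - 344) = 2 - 44 = -42)
I(V) = V**2
k - z(I(17), v(f)) = -42 - 17**2*(-9) = -42 - 289*(-9) = -42 - 1*(-2601) = -42 + 2601 = 2559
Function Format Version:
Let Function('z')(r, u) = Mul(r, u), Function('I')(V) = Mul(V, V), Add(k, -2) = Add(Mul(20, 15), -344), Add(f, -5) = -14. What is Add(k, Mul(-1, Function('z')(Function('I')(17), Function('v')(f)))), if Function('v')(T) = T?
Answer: 2559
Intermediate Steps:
f = -9 (f = Add(5, -14) = -9)
k = -42 (k = Add(2, Add(Mul(20, 15), -344)) = Add(2, Add(300, -344)) = Add(2, -44) = -42)
Function('I')(V) = Pow(V, 2)
Add(k, Mul(-1, Function('z')(Function('I')(17), Function('v')(f)))) = Add(-42, Mul(-1, Mul(Pow(17, 2), -9))) = Add(-42, Mul(-1, Mul(289, -9))) = Add(-42, Mul(-1, -2601)) = Add(-42, 2601) = 2559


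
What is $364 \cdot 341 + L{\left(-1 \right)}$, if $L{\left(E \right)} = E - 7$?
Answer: $124116$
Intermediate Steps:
$L{\left(E \right)} = -7 + E$ ($L{\left(E \right)} = E - 7 = -7 + E$)
$364 \cdot 341 + L{\left(-1 \right)} = 364 \cdot 341 - 8 = 124124 - 8 = 124116$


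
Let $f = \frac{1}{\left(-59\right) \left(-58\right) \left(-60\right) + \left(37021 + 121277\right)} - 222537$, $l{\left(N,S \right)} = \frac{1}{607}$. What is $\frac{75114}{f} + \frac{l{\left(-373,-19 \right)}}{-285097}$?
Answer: $- \frac{611228129542295347}{1810859120114697385} \approx -0.33753$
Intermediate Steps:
$l{\left(N,S \right)} = \frac{1}{607}$
$f = - \frac{10464134815}{47022}$ ($f = \frac{1}{3422 \left(-60\right) + 158298} - 222537 = \frac{1}{-205320 + 158298} - 222537 = \frac{1}{-47022} - 222537 = - \frac{1}{47022} - 222537 = - \frac{10464134815}{47022} \approx -2.2254 \cdot 10^{5}$)
$\frac{75114}{f} + \frac{l{\left(-373,-19 \right)}}{-285097} = \frac{75114}{- \frac{10464134815}{47022}} + \frac{1}{607 \left(-285097\right)} = 75114 \left(- \frac{47022}{10464134815}\right) + \frac{1}{607} \left(- \frac{1}{285097}\right) = - \frac{3532010508}{10464134815} - \frac{1}{173053879} = - \frac{611228129542295347}{1810859120114697385}$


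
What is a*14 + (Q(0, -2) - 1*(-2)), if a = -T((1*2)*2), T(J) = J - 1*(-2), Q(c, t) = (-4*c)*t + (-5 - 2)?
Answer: -89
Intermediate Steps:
Q(c, t) = -7 - 4*c*t (Q(c, t) = -4*c*t - 7 = -7 - 4*c*t)
T(J) = 2 + J (T(J) = J + 2 = 2 + J)
a = -6 (a = -(2 + (1*2)*2) = -(2 + 2*2) = -(2 + 4) = -1*6 = -6)
a*14 + (Q(0, -2) - 1*(-2)) = -6*14 + ((-7 - 4*0*(-2)) - 1*(-2)) = -84 + ((-7 + 0) + 2) = -84 + (-7 + 2) = -84 - 5 = -89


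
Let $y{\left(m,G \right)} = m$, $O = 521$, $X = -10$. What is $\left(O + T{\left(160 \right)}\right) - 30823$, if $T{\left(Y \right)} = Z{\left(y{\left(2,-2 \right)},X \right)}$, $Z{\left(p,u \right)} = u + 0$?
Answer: $-30312$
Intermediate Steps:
$Z{\left(p,u \right)} = u$
$T{\left(Y \right)} = -10$
$\left(O + T{\left(160 \right)}\right) - 30823 = \left(521 - 10\right) - 30823 = 511 - 30823 = -30312$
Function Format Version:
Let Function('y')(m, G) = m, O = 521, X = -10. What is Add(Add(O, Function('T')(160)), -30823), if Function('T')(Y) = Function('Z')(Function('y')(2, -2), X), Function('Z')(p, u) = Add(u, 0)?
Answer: -30312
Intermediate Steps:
Function('Z')(p, u) = u
Function('T')(Y) = -10
Add(Add(O, Function('T')(160)), -30823) = Add(Add(521, -10), -30823) = Add(511, -30823) = -30312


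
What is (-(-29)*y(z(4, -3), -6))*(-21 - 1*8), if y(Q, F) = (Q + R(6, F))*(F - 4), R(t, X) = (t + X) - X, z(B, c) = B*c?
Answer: -50460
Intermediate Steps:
R(t, X) = t (R(t, X) = (X + t) - X = t)
y(Q, F) = (-4 + F)*(6 + Q) (y(Q, F) = (Q + 6)*(F - 4) = (6 + Q)*(-4 + F) = (-4 + F)*(6 + Q))
(-(-29)*y(z(4, -3), -6))*(-21 - 1*8) = (-(-29)*(-24 - 16*(-3) + 6*(-6) - 24*(-3)))*(-21 - 1*8) = (-(-29)*(-24 - 4*(-12) - 36 - 6*(-12)))*(-21 - 8) = -(-29)*(-24 + 48 - 36 + 72)*(-29) = -(-29)*60*(-29) = -29*(-60)*(-29) = 1740*(-29) = -50460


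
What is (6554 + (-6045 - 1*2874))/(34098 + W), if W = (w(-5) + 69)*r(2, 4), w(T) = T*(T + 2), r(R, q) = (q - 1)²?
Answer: -2365/34854 ≈ -0.067855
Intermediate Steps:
r(R, q) = (-1 + q)²
w(T) = T*(2 + T)
W = 756 (W = (-5*(2 - 5) + 69)*(-1 + 4)² = (-5*(-3) + 69)*3² = (15 + 69)*9 = 84*9 = 756)
(6554 + (-6045 - 1*2874))/(34098 + W) = (6554 + (-6045 - 1*2874))/(34098 + 756) = (6554 + (-6045 - 2874))/34854 = (6554 - 8919)*(1/34854) = -2365*1/34854 = -2365/34854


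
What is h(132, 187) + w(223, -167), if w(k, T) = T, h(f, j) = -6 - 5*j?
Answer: -1108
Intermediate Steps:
h(132, 187) + w(223, -167) = (-6 - 5*187) - 167 = (-6 - 935) - 167 = -941 - 167 = -1108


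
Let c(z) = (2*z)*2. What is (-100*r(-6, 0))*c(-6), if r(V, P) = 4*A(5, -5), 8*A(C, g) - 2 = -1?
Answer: 1200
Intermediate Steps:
A(C, g) = 1/8 (A(C, g) = 1/4 + (1/8)*(-1) = 1/4 - 1/8 = 1/8)
r(V, P) = 1/2 (r(V, P) = 4*(1/8) = 1/2)
c(z) = 4*z
(-100*r(-6, 0))*c(-6) = (-100*1/2)*(4*(-6)) = -50*(-24) = 1200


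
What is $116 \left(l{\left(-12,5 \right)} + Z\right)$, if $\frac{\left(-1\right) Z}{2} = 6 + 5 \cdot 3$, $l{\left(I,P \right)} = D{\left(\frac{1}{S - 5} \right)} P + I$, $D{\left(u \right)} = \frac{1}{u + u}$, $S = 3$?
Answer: $-6844$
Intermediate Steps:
$D{\left(u \right)} = \frac{1}{2 u}$
$l{\left(I,P \right)} = I - P$ ($l{\left(I,P \right)} = \frac{1}{2 \frac{1}{3 - 5}} P + I = \frac{1}{2 \frac{1}{-2}} P + I = \frac{1}{2 \left(- \frac{1}{2}\right)} P + I = \frac{1}{2} \left(-2\right) P + I = - P + I = I - P$)
$Z = -42$ ($Z = - 2 \left(6 + 5 \cdot 3\right) = - 2 \left(6 + 15\right) = \left(-2\right) 21 = -42$)
$116 \left(l{\left(-12,5 \right)} + Z\right) = 116 \left(\left(-12 - 5\right) - 42\right) = 116 \left(-17 - 42\right) = 116 \left(-59\right) = -6844$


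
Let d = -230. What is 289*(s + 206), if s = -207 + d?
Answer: -66759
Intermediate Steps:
s = -437 (s = -207 - 230 = -437)
289*(s + 206) = 289*(-437 + 206) = 289*(-231) = -66759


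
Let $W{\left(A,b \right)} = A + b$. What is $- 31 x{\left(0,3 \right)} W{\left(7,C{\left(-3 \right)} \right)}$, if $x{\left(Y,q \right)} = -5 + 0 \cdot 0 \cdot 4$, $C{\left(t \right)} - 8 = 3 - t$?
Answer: $3255$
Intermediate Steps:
$C{\left(t \right)} = 11 - t$ ($C{\left(t \right)} = 8 - \left(-3 + t\right) = 11 - t$)
$x{\left(Y,q \right)} = -5$ ($x{\left(Y,q \right)} = -5 + 0 \cdot 4 = -5 + 0 = -5$)
$- 31 x{\left(0,3 \right)} W{\left(7,C{\left(-3 \right)} \right)} = \left(-31\right) \left(-5\right) \left(7 + \left(11 - -3\right)\right) = 155 \left(7 + \left(11 + 3\right)\right) = 155 \left(7 + 14\right) = 155 \cdot 21 = 3255$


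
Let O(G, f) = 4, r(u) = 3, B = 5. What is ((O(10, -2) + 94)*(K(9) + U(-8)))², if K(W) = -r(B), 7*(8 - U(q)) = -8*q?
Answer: 164836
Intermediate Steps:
U(q) = 8 + 8*q/7 (U(q) = 8 - (-8)*q/7 = 8 + 8*q/7)
K(W) = -3 (K(W) = -1*3 = -3)
((O(10, -2) + 94)*(K(9) + U(-8)))² = ((4 + 94)*(-3 + (8 + (8/7)*(-8))))² = (98*(-3 + (8 - 64/7)))² = (98*(-3 - 8/7))² = (98*(-29/7))² = (-406)² = 164836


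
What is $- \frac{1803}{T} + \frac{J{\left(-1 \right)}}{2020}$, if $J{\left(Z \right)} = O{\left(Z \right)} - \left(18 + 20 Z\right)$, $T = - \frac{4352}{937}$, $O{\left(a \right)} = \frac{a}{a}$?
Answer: $\frac{853155819}{2197760} \approx 388.19$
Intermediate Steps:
$O{\left(a \right)} = 1$
$T = - \frac{4352}{937}$ ($T = \left(-4352\right) \frac{1}{937} = - \frac{4352}{937} \approx -4.6446$)
$J{\left(Z \right)} = -17 - 20 Z$ ($J{\left(Z \right)} = 1 - \left(18 + 20 Z\right) = -17 - 20 Z$)
$- \frac{1803}{T} + \frac{J{\left(-1 \right)}}{2020} = - \frac{1803}{- \frac{4352}{937}} + \frac{-17 - -20}{2020} = \left(-1803\right) \left(- \frac{937}{4352}\right) + \left(-17 + 20\right) \frac{1}{2020} = \frac{1689411}{4352} + 3 \cdot \frac{1}{2020} = \frac{1689411}{4352} + \frac{3}{2020} = \frac{853155819}{2197760}$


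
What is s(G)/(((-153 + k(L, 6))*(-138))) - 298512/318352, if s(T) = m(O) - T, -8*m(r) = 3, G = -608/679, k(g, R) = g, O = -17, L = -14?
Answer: -2335536565085/2490823295184 ≈ -0.93766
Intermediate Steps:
G = -608/679 (G = -608*1/679 = -608/679 ≈ -0.89543)
m(r) = -3/8 (m(r) = -⅛*3 = -3/8)
s(T) = -3/8 - T
s(G)/(((-153 + k(L, 6))*(-138))) - 298512/318352 = (-3/8 - 1*(-608/679))/(((-153 - 14)*(-138))) - 298512/318352 = (-3/8 + 608/679)/((-167*(-138))) - 298512*1/318352 = (2827/5432)/23046 - 18657/19897 = (2827/5432)*(1/23046) - 18657/19897 = 2827/125185872 - 18657/19897 = -2335536565085/2490823295184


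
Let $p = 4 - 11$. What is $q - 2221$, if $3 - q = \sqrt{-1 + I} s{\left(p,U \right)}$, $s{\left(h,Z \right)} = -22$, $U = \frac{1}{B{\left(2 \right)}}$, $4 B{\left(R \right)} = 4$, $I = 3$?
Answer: $-2218 + 22 \sqrt{2} \approx -2186.9$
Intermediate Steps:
$B{\left(R \right)} = 1$ ($B{\left(R \right)} = \frac{1}{4} \cdot 4 = 1$)
$p = -7$
$U = 1$ ($U = 1^{-1} = 1$)
$q = 3 + 22 \sqrt{2}$ ($q = 3 - \sqrt{-1 + 3} \left(-22\right) = 3 - \sqrt{2} \left(-22\right) = 3 - - 22 \sqrt{2} = 3 + 22 \sqrt{2} \approx 34.113$)
$q - 2221 = \left(3 + 22 \sqrt{2}\right) - 2221 = -2218 + 22 \sqrt{2}$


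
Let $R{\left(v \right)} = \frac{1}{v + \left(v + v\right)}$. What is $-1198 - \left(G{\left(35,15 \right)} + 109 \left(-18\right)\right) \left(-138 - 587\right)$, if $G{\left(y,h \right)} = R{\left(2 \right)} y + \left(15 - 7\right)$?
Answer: $- \frac{8481713}{6} \approx -1.4136 \cdot 10^{6}$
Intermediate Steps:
$R{\left(v \right)} = \frac{1}{3 v}$ ($R{\left(v \right)} = \frac{1}{v + 2 v} = \frac{1}{3 v}$)
$G{\left(y,h \right)} = 8 + \frac{y}{6}$ ($G{\left(y,h \right)} = \frac{1}{3 \cdot 2} y + \left(15 - 7\right) = \frac{1}{3} \cdot \frac{1}{2} y + \left(15 - 7\right) = \frac{y}{6} + 8 = 8 + \frac{y}{6}$)
$-1198 - \left(G{\left(35,15 \right)} + 109 \left(-18\right)\right) \left(-138 - 587\right) = -1198 - \left(\left(8 + \frac{1}{6} \cdot 35\right) + 109 \left(-18\right)\right) \left(-138 - 587\right) = -1198 - \left(\left(8 + \frac{35}{6}\right) - 1962\right) \left(-725\right) = -1198 - \left(\frac{83}{6} - 1962\right) \left(-725\right) = -1198 - \left(- \frac{11689}{6}\right) \left(-725\right) = -1198 - \frac{8474525}{6} = - \frac{8481713}{6}$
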